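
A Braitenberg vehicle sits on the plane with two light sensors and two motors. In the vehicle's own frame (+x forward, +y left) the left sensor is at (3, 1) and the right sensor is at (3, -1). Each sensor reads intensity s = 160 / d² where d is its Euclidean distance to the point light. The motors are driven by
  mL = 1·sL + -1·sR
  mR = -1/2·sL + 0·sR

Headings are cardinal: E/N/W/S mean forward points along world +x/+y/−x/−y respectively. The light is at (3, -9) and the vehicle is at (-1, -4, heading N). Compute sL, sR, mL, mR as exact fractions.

left sensor world pos  = (-2, -1); dL² = 89
right sensor world pos = (0, -1); dR² = 73
sL = 160/89 = 160/89
sR = 160/73 = 160/73
mL = 1·sL + -1·sR = -2560/6497
mR = -1/2·sL + 0·sR = -80/89

160/89 160/73 -2560/6497 -80/89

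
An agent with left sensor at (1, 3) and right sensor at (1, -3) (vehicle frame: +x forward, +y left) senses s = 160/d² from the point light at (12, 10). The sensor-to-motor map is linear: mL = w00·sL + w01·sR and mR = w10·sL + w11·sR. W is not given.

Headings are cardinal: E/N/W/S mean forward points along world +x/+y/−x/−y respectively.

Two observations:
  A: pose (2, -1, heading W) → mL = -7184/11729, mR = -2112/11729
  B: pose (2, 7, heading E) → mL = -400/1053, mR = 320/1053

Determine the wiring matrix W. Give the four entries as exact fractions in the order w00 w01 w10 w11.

1/2 -1 1/2 -1/2

obs A: pose=(2,-1,W) → sL=160/317, sR=32/37, mL=-7184/11729, mR=-2112/11729
obs B: pose=(2,7,E) → sL=160/81, sR=160/117, mL=-400/1053, mR=320/1053
sensor matrix S = [[160/317, 32/37], [160/81, 160/117]]; det S = -12574720/12350637
solve [mL_A; mL_B] = S·[w00; w01] and [mR_A; mR_B] = S·[w10; w11]:
  w00 = 1/2, w01 = -1, w10 = 1/2, w11 = -1/2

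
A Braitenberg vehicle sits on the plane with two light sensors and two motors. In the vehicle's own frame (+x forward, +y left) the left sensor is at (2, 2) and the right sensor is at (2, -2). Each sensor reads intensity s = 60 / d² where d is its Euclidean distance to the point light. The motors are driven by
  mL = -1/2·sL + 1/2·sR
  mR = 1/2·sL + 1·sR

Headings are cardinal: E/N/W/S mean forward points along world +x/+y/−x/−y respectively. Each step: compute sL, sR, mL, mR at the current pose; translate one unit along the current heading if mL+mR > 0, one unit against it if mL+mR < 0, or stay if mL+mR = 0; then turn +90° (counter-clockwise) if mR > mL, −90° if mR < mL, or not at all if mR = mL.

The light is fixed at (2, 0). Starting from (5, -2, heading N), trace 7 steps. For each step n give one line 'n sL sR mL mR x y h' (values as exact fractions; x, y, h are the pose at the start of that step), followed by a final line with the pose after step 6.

0 60 12/5 -144/5 162/5 5 -2 N
1 6 30 12 33 5 -1 W
2 12/5 20/3 32/15 118/15 4 -1 S
3 15/4 15/8 -15/16 15/4 4 -2 E
4 60 12/5 -144/5 162/5 5 -2 N
5 6 30 12 33 5 -1 W
6 12/5 20/3 32/15 118/15 4 -1 S
final 4 -2 E

n=0: pose=(5,-2,N); sL=60, sR=12/5; mL=-144/5, mR=162/5; mL+mR=18/5 → advance +1; mR−mL=306/5 → turn +1·90°
n=1: pose=(5,-1,W); sL=6, sR=30; mL=12, mR=33; mL+mR=45 → advance +1; mR−mL=21 → turn +1·90°
n=2: pose=(4,-1,S); sL=12/5, sR=20/3; mL=32/15, mR=118/15; mL+mR=10 → advance +1; mR−mL=86/15 → turn +1·90°
n=3: pose=(4,-2,E); sL=15/4, sR=15/8; mL=-15/16, mR=15/4; mL+mR=45/16 → advance +1; mR−mL=75/16 → turn +1·90°
n=4: pose=(5,-2,N); sL=60, sR=12/5; mL=-144/5, mR=162/5; mL+mR=18/5 → advance +1; mR−mL=306/5 → turn +1·90°
n=5: pose=(5,-1,W); sL=6, sR=30; mL=12, mR=33; mL+mR=45 → advance +1; mR−mL=21 → turn +1·90°
n=6: pose=(4,-1,S); sL=12/5, sR=20/3; mL=32/15, mR=118/15; mL+mR=10 → advance +1; mR−mL=86/15 → turn +1·90°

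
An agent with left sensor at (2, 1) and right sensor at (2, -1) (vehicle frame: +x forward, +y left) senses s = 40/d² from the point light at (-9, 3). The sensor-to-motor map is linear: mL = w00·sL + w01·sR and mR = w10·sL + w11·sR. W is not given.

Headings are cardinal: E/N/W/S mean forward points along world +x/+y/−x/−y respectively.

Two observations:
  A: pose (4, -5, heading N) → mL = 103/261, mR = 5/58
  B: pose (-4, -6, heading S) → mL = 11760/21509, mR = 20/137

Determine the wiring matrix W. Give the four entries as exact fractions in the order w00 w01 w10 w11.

1 1 0 1/2

obs A: pose=(4,-5,N) → sL=2/9, sR=5/29, mL=103/261, mR=5/58
obs B: pose=(-4,-6,S) → sL=40/157, sR=40/137, mL=11760/21509, mR=20/137
sensor matrix S = [[2/9, 5/29], [40/157, 40/137]]; det S = 117640/5613849
solve [mL_A; mL_B] = S·[w00; w01] and [mR_A; mR_B] = S·[w10; w11]:
  w00 = 1, w01 = 1, w10 = 0, w11 = 1/2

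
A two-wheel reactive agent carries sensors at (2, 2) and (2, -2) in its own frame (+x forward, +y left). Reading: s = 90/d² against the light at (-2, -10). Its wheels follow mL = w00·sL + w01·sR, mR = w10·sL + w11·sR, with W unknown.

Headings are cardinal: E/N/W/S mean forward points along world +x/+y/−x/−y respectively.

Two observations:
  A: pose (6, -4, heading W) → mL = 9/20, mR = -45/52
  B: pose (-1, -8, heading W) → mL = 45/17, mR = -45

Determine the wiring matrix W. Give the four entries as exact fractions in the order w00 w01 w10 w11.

obs A: pose=(6,-4,W) → sL=45/26, sR=9/10, mL=9/20, mR=-45/52
obs B: pose=(-1,-8,W) → sL=90, sR=90/17, mL=45/17, mR=-45
sensor matrix S = [[45/26, 9/10], [90, 90/17]]; det S = -15876/221
solve [mL_A; mL_B] = S·[w00; w01] and [mR_A; mR_B] = S·[w10; w11]:
  w00 = 0, w01 = 1/2, w10 = -1/2, w11 = 0

0 1/2 -1/2 0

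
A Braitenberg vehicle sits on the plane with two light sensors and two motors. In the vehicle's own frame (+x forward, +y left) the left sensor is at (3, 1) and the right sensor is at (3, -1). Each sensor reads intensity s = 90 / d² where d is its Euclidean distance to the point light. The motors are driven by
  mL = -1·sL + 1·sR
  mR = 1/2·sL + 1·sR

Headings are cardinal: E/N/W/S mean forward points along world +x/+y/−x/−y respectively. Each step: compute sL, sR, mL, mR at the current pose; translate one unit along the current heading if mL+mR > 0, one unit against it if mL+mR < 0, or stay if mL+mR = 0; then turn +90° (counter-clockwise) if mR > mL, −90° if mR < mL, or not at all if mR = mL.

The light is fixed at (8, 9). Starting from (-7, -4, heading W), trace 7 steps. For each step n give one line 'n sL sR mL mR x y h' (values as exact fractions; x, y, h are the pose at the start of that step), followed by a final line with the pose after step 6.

0 9/52 5/26 1/52 29/104 -7 -4 W
1 90/481 18/109 -1152/52429 13563/52429 -8 -4 S
2 45/169 45/197 -1260/33293 24075/66586 -8 -5 E
3 90/377 90/317 5400/119509 48195/119509 -7 -5 N
4 9/52 5/26 1/52 29/104 -7 -4 W
5 90/481 18/109 -1152/52429 13563/52429 -8 -4 S
6 45/169 45/197 -1260/33293 24075/66586 -8 -5 E
final -7 -5 N

n=0: pose=(-7,-4,W); sL=9/52, sR=5/26; mL=1/52, mR=29/104; mL+mR=31/104 → advance +1; mR−mL=27/104 → turn +1·90°
n=1: pose=(-8,-4,S); sL=90/481, sR=18/109; mL=-1152/52429, mR=13563/52429; mL+mR=12411/52429 → advance +1; mR−mL=135/481 → turn +1·90°
n=2: pose=(-8,-5,E); sL=45/169, sR=45/197; mL=-1260/33293, mR=24075/66586; mL+mR=21555/66586 → advance +1; mR−mL=135/338 → turn +1·90°
n=3: pose=(-7,-5,N); sL=90/377, sR=90/317; mL=5400/119509, mR=48195/119509; mL+mR=53595/119509 → advance +1; mR−mL=135/377 → turn +1·90°
n=4: pose=(-7,-4,W); sL=9/52, sR=5/26; mL=1/52, mR=29/104; mL+mR=31/104 → advance +1; mR−mL=27/104 → turn +1·90°
n=5: pose=(-8,-4,S); sL=90/481, sR=18/109; mL=-1152/52429, mR=13563/52429; mL+mR=12411/52429 → advance +1; mR−mL=135/481 → turn +1·90°
n=6: pose=(-8,-5,E); sL=45/169, sR=45/197; mL=-1260/33293, mR=24075/66586; mL+mR=21555/66586 → advance +1; mR−mL=135/338 → turn +1·90°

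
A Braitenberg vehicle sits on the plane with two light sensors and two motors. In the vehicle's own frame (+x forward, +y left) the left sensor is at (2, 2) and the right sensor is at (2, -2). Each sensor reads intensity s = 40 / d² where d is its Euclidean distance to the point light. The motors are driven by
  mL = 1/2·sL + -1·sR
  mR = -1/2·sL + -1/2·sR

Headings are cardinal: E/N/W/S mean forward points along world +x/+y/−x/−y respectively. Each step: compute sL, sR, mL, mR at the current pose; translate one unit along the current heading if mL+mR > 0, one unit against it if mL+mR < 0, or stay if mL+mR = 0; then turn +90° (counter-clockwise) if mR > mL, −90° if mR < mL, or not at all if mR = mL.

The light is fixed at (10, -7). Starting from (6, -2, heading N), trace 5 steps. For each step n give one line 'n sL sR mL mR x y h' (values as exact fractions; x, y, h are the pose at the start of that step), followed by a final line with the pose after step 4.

0 8/17 40/53 -468/901 -552/901 6 -2 N
1 1 5 -9/2 -3 6 -3 E
2 8/17 8/9 -100/153 -104/153 5 -3 N
3 20/17 4 -58/17 -44/17 5 -4 E
4 40/89 40/41 -2740/3649 -2600/3649 4 -4 N
final 4 -5 W

n=0: pose=(6,-2,N); sL=8/17, sR=40/53; mL=-468/901, mR=-552/901; mL+mR=-60/53 → advance -1; mR−mL=-84/901 → turn -1·90°
n=1: pose=(6,-3,E); sL=1, sR=5; mL=-9/2, mR=-3; mL+mR=-15/2 → advance -1; mR−mL=3/2 → turn +1·90°
n=2: pose=(5,-3,N); sL=8/17, sR=8/9; mL=-100/153, mR=-104/153; mL+mR=-4/3 → advance -1; mR−mL=-4/153 → turn -1·90°
n=3: pose=(5,-4,E); sL=20/17, sR=4; mL=-58/17, mR=-44/17; mL+mR=-6 → advance -1; mR−mL=14/17 → turn +1·90°
n=4: pose=(4,-4,N); sL=40/89, sR=40/41; mL=-2740/3649, mR=-2600/3649; mL+mR=-60/41 → advance -1; mR−mL=140/3649 → turn +1·90°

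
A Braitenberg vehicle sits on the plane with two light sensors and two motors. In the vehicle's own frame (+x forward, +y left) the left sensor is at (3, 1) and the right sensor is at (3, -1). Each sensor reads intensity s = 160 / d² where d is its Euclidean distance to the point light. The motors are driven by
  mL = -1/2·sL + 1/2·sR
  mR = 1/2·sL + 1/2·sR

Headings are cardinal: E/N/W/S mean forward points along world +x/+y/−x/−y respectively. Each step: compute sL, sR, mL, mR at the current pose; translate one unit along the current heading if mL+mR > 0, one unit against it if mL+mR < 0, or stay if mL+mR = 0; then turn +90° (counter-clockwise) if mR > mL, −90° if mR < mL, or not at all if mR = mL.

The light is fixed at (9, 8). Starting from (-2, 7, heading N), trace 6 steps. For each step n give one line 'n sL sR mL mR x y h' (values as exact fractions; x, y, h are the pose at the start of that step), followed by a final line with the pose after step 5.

n=0: pose=(-2,7,N); sL=40/37, sR=20/13; mL=110/481, mR=630/481; mL+mR=20/13 → advance +1; mR−mL=40/37 → turn +1·90°
n=1: pose=(-2,8,W); sL=160/197, sR=160/197; mL=0, mR=160/197; mL+mR=160/197 → advance +1; mR−mL=160/197 → turn +1·90°
n=2: pose=(-3,8,S); sL=16/13, sR=80/89; mL=-192/1157, mR=1232/1157; mL+mR=80/89 → advance +1; mR−mL=16/13 → turn +1·90°
n=3: pose=(-3,7,E); sL=160/81, sR=32/17; mL=-64/1377, mR=2656/1377; mL+mR=32/17 → advance +1; mR−mL=160/81 → turn +1·90°
n=4: pose=(-2,7,N); sL=40/37, sR=20/13; mL=110/481, mR=630/481; mL+mR=20/13 → advance +1; mR−mL=40/37 → turn +1·90°
n=5: pose=(-2,8,W); sL=160/197, sR=160/197; mL=0, mR=160/197; mL+mR=160/197 → advance +1; mR−mL=160/197 → turn +1·90°

0 40/37 20/13 110/481 630/481 -2 7 N
1 160/197 160/197 0 160/197 -2 8 W
2 16/13 80/89 -192/1157 1232/1157 -3 8 S
3 160/81 32/17 -64/1377 2656/1377 -3 7 E
4 40/37 20/13 110/481 630/481 -2 7 N
5 160/197 160/197 0 160/197 -2 8 W
final -3 8 S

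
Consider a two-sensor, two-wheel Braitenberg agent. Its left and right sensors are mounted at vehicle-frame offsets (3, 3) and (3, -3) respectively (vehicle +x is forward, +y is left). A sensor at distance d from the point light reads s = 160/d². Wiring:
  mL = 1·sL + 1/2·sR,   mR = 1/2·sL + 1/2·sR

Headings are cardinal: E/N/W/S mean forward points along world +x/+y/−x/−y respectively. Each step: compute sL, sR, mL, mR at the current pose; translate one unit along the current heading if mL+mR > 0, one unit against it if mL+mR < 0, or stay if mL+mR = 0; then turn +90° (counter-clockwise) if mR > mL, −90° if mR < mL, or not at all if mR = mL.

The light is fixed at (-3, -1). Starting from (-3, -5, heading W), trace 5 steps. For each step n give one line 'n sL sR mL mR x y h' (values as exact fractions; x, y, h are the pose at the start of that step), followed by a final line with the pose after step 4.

0 80/29 16 312/29 272/29 -3 -5 W
1 160/17 32 432/17 352/17 -4 -5 N
2 40 4 42 22 -4 -4 E
3 32/9 32/9 16/3 32/9 -3 -4 S
4 80/29 16 312/29 272/29 -3 -5 W
final -4 -5 N

n=0: pose=(-3,-5,W); sL=80/29, sR=16; mL=312/29, mR=272/29; mL+mR=584/29 → advance +1; mR−mL=-40/29 → turn -1·90°
n=1: pose=(-4,-5,N); sL=160/17, sR=32; mL=432/17, mR=352/17; mL+mR=784/17 → advance +1; mR−mL=-80/17 → turn -1·90°
n=2: pose=(-4,-4,E); sL=40, sR=4; mL=42, mR=22; mL+mR=64 → advance +1; mR−mL=-20 → turn -1·90°
n=3: pose=(-3,-4,S); sL=32/9, sR=32/9; mL=16/3, mR=32/9; mL+mR=80/9 → advance +1; mR−mL=-16/9 → turn -1·90°
n=4: pose=(-3,-5,W); sL=80/29, sR=16; mL=312/29, mR=272/29; mL+mR=584/29 → advance +1; mR−mL=-40/29 → turn -1·90°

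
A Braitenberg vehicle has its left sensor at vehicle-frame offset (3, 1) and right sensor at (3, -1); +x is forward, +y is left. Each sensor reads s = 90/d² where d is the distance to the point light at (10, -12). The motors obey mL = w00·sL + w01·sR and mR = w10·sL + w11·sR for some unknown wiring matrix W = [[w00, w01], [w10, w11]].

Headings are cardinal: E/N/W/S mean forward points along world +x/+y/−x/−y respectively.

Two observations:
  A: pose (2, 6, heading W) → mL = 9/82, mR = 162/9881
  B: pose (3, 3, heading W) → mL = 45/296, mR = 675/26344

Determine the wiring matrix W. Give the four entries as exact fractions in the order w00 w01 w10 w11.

obs A: pose=(2,6,W) → sL=9/41, sR=45/241, mL=9/82, mR=162/9881
obs B: pose=(3,3,W) → sL=45/148, sR=45/178, mL=45/296, mR=675/26344
sensor matrix S = [[9/41, 45/241], [45/148, 45/178]]; det S = -166455/130152532
solve [mL_A; mL_B] = S·[w00; w01] and [mR_A; mR_B] = S·[w10; w11]:
  w00 = 1/2, w01 = 0, w10 = 1/2, w11 = -1/2

1/2 0 1/2 -1/2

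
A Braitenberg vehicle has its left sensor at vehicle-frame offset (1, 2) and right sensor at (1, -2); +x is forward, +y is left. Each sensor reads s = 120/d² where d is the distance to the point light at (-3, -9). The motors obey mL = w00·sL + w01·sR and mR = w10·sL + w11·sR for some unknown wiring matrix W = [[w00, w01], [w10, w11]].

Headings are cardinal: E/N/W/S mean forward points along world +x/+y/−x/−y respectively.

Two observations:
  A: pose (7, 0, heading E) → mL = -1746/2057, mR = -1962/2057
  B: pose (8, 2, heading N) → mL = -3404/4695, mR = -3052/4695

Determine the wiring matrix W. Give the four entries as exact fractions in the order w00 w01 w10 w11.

-1 -1/2 -1/2 -1

obs A: pose=(7,0,E) → sL=60/121, sR=12/17, mL=-1746/2057, mR=-1962/2057
obs B: pose=(8,2,N) → sL=8/15, sR=120/313, mL=-3404/4695, mR=-3052/4695
sensor matrix S = [[60/121, 12/17], [8/15, 120/313]]; det S = -599936/3219205
solve [mL_A; mL_B] = S·[w00; w01] and [mR_A; mR_B] = S·[w10; w11]:
  w00 = -1, w01 = -1/2, w10 = -1/2, w11 = -1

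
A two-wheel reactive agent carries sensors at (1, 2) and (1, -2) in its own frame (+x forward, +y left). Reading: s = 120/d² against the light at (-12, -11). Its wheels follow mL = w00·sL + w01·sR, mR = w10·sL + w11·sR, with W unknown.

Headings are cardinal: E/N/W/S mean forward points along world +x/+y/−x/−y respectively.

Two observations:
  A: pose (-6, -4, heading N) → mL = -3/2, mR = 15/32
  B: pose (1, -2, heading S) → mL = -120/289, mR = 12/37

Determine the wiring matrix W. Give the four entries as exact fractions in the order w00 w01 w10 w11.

-1 0 0 1/2

obs A: pose=(-6,-4,N) → sL=3/2, sR=15/16, mL=-3/2, mR=15/32
obs B: pose=(1,-2,S) → sL=120/289, sR=24/37, mL=-120/289, mR=12/37
sensor matrix S = [[3/2, 15/16], [120/289, 24/37]]; det S = 12483/21386
solve [mL_A; mL_B] = S·[w00; w01] and [mR_A; mR_B] = S·[w10; w11]:
  w00 = -1, w01 = 0, w10 = 0, w11 = 1/2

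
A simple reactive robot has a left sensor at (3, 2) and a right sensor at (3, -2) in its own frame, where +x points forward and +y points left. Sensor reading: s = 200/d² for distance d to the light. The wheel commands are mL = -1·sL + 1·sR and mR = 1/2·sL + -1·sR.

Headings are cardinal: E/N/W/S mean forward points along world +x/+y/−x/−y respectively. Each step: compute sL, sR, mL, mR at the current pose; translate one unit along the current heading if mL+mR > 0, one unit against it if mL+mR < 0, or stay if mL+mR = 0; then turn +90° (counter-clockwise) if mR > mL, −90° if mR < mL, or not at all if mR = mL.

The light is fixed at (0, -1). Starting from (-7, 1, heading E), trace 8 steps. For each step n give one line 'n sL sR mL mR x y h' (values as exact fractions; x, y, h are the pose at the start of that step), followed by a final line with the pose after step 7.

0 25/4 25/2 25/4 -75/8 -7 1 E
1 200/37 200/101 -12800/3737 2700/3737 -8 1 S
2 4 100/13 48/13 -74/13 -8 2 E
3 200/49 200/121 -14400/5929 2300/5929 -9 2 S
4 25/9 5 20/9 -65/18 -9 3 E
5 40/13 40/29 -640/377 60/377 -10 3 S
6 100/49 100/29 2000/1421 -3450/1421 -10 4 E
7 40/17 200/173 -3520/2941 60/2941 -11 4 S
final -11 5 E

n=0: pose=(-7,1,E); sL=25/4, sR=25/2; mL=25/4, mR=-75/8; mL+mR=-25/8 → advance -1; mR−mL=-125/8 → turn -1·90°
n=1: pose=(-8,1,S); sL=200/37, sR=200/101; mL=-12800/3737, mR=2700/3737; mL+mR=-100/37 → advance -1; mR−mL=15500/3737 → turn +1·90°
n=2: pose=(-8,2,E); sL=4, sR=100/13; mL=48/13, mR=-74/13; mL+mR=-2 → advance -1; mR−mL=-122/13 → turn -1·90°
n=3: pose=(-9,2,S); sL=200/49, sR=200/121; mL=-14400/5929, mR=2300/5929; mL+mR=-100/49 → advance -1; mR−mL=16700/5929 → turn +1·90°
n=4: pose=(-9,3,E); sL=25/9, sR=5; mL=20/9, mR=-65/18; mL+mR=-25/18 → advance -1; mR−mL=-35/6 → turn -1·90°
n=5: pose=(-10,3,S); sL=40/13, sR=40/29; mL=-640/377, mR=60/377; mL+mR=-20/13 → advance -1; mR−mL=700/377 → turn +1·90°
n=6: pose=(-10,4,E); sL=100/49, sR=100/29; mL=2000/1421, mR=-3450/1421; mL+mR=-50/49 → advance -1; mR−mL=-5450/1421 → turn -1·90°
n=7: pose=(-11,4,S); sL=40/17, sR=200/173; mL=-3520/2941, mR=60/2941; mL+mR=-20/17 → advance -1; mR−mL=3580/2941 → turn +1·90°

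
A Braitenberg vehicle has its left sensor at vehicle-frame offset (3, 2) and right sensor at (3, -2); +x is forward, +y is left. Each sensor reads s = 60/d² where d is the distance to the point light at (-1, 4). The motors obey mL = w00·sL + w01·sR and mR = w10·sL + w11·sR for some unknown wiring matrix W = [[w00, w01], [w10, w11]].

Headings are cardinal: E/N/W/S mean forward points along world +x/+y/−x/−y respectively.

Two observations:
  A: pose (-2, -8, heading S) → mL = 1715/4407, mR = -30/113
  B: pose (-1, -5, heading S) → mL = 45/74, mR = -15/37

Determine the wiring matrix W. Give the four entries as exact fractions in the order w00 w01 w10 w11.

obs A: pose=(-2,-8,S) → sL=30/113, sR=10/39, mL=1715/4407, mR=-30/113
obs B: pose=(-1,-5,S) → sL=15/37, sR=15/37, mL=45/74, mR=-15/37
sensor matrix S = [[30/113, 10/39], [15/37, 15/37]]; det S = 200/54353
solve [mL_A; mL_B] = S·[w00; w01] and [mR_A; mR_B] = S·[w10; w11]:
  w00 = 1/2, w01 = 1, w10 = -1, w11 = 0

1/2 1 -1 0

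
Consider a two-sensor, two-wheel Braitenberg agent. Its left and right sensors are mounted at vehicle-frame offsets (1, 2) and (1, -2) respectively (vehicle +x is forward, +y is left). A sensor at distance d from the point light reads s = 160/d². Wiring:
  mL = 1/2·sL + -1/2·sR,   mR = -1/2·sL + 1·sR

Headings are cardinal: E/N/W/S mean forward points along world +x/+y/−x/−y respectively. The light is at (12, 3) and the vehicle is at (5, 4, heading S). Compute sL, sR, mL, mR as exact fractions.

left sensor world pos  = (7, 3); dL² = 25
right sensor world pos = (3, 3); dR² = 81
sL = 160/25 = 32/5
sR = 160/81 = 160/81
mL = 1/2·sL + -1/2·sR = 896/405
mR = -1/2·sL + 1·sR = -496/405

32/5 160/81 896/405 -496/405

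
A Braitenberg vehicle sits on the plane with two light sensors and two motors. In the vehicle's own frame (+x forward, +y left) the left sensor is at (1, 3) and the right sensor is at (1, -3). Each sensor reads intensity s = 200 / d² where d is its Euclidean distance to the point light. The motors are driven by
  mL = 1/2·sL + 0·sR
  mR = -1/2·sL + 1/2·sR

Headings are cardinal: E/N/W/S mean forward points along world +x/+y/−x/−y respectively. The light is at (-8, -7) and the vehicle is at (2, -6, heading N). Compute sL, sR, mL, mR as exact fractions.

left sensor world pos  = (-1, -5); dL² = 53
right sensor world pos = (5, -5); dR² = 173
sL = 200/53 = 200/53
sR = 200/173 = 200/173
mL = 1/2·sL + 0·sR = 100/53
mR = -1/2·sL + 1/2·sR = -12000/9169

200/53 200/173 100/53 -12000/9169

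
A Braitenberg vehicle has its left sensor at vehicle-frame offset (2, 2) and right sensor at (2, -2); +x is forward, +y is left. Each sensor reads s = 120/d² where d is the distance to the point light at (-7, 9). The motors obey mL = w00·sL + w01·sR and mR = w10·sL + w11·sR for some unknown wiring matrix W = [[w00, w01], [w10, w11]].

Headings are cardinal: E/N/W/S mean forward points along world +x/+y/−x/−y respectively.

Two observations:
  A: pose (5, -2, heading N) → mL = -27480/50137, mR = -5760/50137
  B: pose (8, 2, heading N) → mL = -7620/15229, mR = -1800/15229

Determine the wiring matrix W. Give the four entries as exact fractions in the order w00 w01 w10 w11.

obs A: pose=(5,-2,N) → sL=120/181, sR=120/277, mL=-27480/50137, mR=-5760/50137
obs B: pose=(8,2,N) → sL=60/97, sR=60/157, mL=-7620/15229, mR=-1800/15229
sensor matrix S = [[120/181, 120/277], [60/97, 60/157]]; det S = -11145600/763536373
solve [mL_A; mL_B] = S·[w00; w01] and [mR_A; mR_B] = S·[w10; w11]:
  w00 = -1/2, w01 = -1/2, w10 = -1/2, w11 = 1/2

-1/2 -1/2 -1/2 1/2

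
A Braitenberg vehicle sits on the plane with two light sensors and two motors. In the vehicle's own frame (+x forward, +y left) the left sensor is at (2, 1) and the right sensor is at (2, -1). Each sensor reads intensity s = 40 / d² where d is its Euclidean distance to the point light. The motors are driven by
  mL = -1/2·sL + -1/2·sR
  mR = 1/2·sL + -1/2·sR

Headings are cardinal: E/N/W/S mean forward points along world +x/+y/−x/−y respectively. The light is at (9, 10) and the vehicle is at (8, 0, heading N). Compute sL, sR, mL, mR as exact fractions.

10/17 5/8 -165/272 -5/272

left sensor world pos  = (7, 2); dL² = 68
right sensor world pos = (9, 2); dR² = 64
sL = 40/68 = 10/17
sR = 40/64 = 5/8
mL = -1/2·sL + -1/2·sR = -165/272
mR = 1/2·sL + -1/2·sR = -5/272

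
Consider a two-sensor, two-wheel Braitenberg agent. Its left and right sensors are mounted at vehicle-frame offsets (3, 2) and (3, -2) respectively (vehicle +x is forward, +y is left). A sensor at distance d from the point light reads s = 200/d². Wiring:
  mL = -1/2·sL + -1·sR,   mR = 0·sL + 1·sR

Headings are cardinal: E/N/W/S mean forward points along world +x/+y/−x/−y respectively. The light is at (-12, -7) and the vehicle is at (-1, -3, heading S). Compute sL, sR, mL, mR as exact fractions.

left sensor world pos  = (1, -6); dL² = 170
right sensor world pos = (-3, -6); dR² = 82
sL = 200/170 = 20/17
sR = 200/82 = 100/41
mL = -1/2·sL + -1·sR = -2110/697
mR = 0·sL + 1·sR = 100/41

20/17 100/41 -2110/697 100/41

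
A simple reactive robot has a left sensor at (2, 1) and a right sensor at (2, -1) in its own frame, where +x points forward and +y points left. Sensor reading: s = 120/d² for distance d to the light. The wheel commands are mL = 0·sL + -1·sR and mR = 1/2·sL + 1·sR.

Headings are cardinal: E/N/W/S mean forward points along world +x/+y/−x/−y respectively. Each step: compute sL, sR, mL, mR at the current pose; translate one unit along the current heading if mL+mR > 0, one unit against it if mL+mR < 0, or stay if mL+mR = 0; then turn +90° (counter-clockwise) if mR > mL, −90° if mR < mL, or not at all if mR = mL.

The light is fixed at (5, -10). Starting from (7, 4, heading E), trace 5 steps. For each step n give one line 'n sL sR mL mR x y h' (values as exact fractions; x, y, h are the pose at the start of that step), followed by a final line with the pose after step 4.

n=0: pose=(7,4,E); sL=120/241, sR=24/37; mL=-24/37, mR=8004/8917; mL+mR=60/241 → advance +1; mR−mL=13788/8917 → turn +1·90°
n=1: pose=(8,4,N); sL=6/13, sR=15/34; mL=-15/34, mR=297/442; mL+mR=3/13 → advance +1; mR−mL=246/221 → turn +1·90°
n=2: pose=(8,5,W); sL=120/197, sR=120/257; mL=-120/257, mR=39060/50629; mL+mR=60/197 → advance +1; mR−mL=62700/50629 → turn +1·90°
n=3: pose=(7,5,S); sL=60/89, sR=12/17; mL=-12/17, mR=1578/1513; mL+mR=30/89 → advance +1; mR−mL=2646/1513 → turn +1·90°
n=4: pose=(7,4,E); sL=120/241, sR=24/37; mL=-24/37, mR=8004/8917; mL+mR=60/241 → advance +1; mR−mL=13788/8917 → turn +1·90°

0 120/241 24/37 -24/37 8004/8917 7 4 E
1 6/13 15/34 -15/34 297/442 8 4 N
2 120/197 120/257 -120/257 39060/50629 8 5 W
3 60/89 12/17 -12/17 1578/1513 7 5 S
4 120/241 24/37 -24/37 8004/8917 7 4 E
final 8 4 N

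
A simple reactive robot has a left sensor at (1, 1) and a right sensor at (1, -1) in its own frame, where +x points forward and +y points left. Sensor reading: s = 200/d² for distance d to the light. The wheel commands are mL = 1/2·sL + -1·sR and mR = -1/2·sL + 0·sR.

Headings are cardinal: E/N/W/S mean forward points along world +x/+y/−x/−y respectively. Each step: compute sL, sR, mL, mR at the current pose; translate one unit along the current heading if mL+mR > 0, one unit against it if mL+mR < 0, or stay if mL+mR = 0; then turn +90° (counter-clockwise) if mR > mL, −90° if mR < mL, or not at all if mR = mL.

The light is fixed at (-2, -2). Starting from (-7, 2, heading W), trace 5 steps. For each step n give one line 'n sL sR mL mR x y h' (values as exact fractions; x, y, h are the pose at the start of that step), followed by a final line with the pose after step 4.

0 40/9 200/61 -580/549 -20/9 -7 2 W
1 4 100/17 -66/17 -2 -6 2 N
2 200/29 200/41 -1700/1189 -100/29 -6 1 W
3 25/4 10 -55/8 -25/8 -5 1 N
4 200/17 8 -36/17 -100/17 -5 0 W
final -4 0 N

n=0: pose=(-7,2,W); sL=40/9, sR=200/61; mL=-580/549, mR=-20/9; mL+mR=-200/61 → advance -1; mR−mL=-640/549 → turn -1·90°
n=1: pose=(-6,2,N); sL=4, sR=100/17; mL=-66/17, mR=-2; mL+mR=-100/17 → advance -1; mR−mL=32/17 → turn +1·90°
n=2: pose=(-6,1,W); sL=200/29, sR=200/41; mL=-1700/1189, mR=-100/29; mL+mR=-200/41 → advance -1; mR−mL=-2400/1189 → turn -1·90°
n=3: pose=(-5,1,N); sL=25/4, sR=10; mL=-55/8, mR=-25/8; mL+mR=-10 → advance -1; mR−mL=15/4 → turn +1·90°
n=4: pose=(-5,0,W); sL=200/17, sR=8; mL=-36/17, mR=-100/17; mL+mR=-8 → advance -1; mR−mL=-64/17 → turn -1·90°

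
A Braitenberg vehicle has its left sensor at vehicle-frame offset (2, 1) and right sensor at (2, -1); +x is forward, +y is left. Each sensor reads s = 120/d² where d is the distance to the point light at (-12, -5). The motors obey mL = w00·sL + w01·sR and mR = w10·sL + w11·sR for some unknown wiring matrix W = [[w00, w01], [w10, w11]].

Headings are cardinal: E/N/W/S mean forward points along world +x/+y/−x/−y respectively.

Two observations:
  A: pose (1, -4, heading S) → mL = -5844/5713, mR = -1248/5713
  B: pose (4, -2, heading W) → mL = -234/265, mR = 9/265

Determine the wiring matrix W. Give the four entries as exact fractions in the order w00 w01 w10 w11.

-1 -1/2 1 -1

obs A: pose=(1,-4,S) → sL=120/197, sR=24/29, mL=-5844/5713, mR=-1248/5713
obs B: pose=(4,-2,W) → sL=3/5, sR=30/53, mL=-234/265, mR=9/265
sensor matrix S = [[120/197, 24/29], [3/5, 30/53]]; det S = -229752/1513945
solve [mL_A; mL_B] = S·[w00; w01] and [mR_A; mR_B] = S·[w10; w11]:
  w00 = -1, w01 = -1/2, w10 = 1, w11 = -1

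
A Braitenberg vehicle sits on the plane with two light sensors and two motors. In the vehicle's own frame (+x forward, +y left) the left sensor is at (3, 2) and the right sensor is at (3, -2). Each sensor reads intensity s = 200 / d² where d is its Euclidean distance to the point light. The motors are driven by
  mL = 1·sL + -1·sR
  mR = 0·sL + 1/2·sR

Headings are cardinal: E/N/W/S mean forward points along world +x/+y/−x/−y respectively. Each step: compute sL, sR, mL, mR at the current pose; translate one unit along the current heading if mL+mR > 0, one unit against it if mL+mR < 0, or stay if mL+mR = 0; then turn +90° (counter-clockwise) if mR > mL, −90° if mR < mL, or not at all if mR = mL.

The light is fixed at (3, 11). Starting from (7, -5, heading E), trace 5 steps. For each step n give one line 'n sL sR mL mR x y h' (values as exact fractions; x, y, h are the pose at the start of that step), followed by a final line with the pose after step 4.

n=0: pose=(7,-5,E); sL=40/49, sR=200/373; mL=5120/18277, mR=100/373; mL+mR=10020/18277 → advance +1; mR−mL=-220/18277 → turn -1·90°
n=1: pose=(8,-5,S); sL=20/41, sR=20/37; mL=-80/1517, mR=10/37; mL+mR=330/1517 → advance +1; mR−mL=490/1517 → turn +1·90°
n=2: pose=(8,-6,E); sL=200/289, sR=8/17; mL=64/289, mR=4/17; mL+mR=132/289 → advance +1; mR−mL=4/289 → turn +1·90°
n=3: pose=(9,-6,N); sL=50/53, sR=10/13; mL=120/689, mR=5/13; mL+mR=385/689 → advance +1; mR−mL=145/689 → turn +1·90°
n=4: pose=(9,-5,W); sL=200/333, sR=40/41; mL=-5120/13653, mR=20/41; mL+mR=1540/13653 → advance +1; mR−mL=11780/13653 → turn +1·90°

0 40/49 200/373 5120/18277 100/373 7 -5 E
1 20/41 20/37 -80/1517 10/37 8 -5 S
2 200/289 8/17 64/289 4/17 8 -6 E
3 50/53 10/13 120/689 5/13 9 -6 N
4 200/333 40/41 -5120/13653 20/41 9 -5 W
final 8 -5 S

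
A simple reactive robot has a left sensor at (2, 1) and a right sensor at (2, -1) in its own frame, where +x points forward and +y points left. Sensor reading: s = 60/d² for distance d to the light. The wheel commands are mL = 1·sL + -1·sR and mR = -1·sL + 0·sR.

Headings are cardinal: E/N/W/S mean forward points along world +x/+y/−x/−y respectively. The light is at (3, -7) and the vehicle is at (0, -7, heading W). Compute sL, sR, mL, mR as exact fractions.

left sensor world pos  = (-2, -8); dL² = 26
right sensor world pos = (-2, -6); dR² = 26
sL = 60/26 = 30/13
sR = 60/26 = 30/13
mL = 1·sL + -1·sR = 0
mR = -1·sL + 0·sR = -30/13

30/13 30/13 0 -30/13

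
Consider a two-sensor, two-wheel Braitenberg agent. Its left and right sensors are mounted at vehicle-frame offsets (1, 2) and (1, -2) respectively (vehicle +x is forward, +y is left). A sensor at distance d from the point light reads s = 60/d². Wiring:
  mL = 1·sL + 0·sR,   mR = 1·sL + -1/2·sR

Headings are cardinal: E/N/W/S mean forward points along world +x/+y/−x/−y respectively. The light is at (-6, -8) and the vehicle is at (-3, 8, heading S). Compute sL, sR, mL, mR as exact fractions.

6/25 30/113 6/25 303/2825

left sensor world pos  = (-1, 7); dL² = 250
right sensor world pos = (-5, 7); dR² = 226
sL = 60/250 = 6/25
sR = 60/226 = 30/113
mL = 1·sL + 0·sR = 6/25
mR = 1·sL + -1/2·sR = 303/2825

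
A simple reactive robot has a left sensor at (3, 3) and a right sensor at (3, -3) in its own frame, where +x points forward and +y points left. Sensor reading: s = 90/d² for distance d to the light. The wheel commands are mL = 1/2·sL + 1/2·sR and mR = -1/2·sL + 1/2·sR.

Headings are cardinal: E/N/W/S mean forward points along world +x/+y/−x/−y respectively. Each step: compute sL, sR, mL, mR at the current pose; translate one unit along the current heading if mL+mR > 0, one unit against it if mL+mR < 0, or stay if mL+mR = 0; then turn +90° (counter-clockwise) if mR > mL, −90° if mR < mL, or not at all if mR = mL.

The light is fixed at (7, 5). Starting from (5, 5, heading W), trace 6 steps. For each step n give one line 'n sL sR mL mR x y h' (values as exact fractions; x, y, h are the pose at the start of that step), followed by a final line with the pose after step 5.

n=0: pose=(5,5,W); sL=45/17, sR=45/17; mL=45/17, mR=0; mL+mR=45/17 → advance +1; mR−mL=-45/17 → turn -1·90°
n=1: pose=(4,5,N); sL=2, sR=10; mL=6, mR=4; mL+mR=10 → advance +1; mR−mL=-2 → turn -1·90°
n=2: pose=(4,6,E); sL=45/8, sR=45/2; mL=225/16, mR=135/16; mL+mR=45/2 → advance +1; mR−mL=-45/8 → turn -1·90°
n=3: pose=(5,6,S); sL=18, sR=90/29; mL=306/29, mR=-216/29; mL+mR=90/29 → advance +1; mR−mL=-18 → turn -1·90°
n=4: pose=(5,5,W); sL=45/17, sR=45/17; mL=45/17, mR=0; mL+mR=45/17 → advance +1; mR−mL=-45/17 → turn -1·90°
n=5: pose=(4,5,N); sL=2, sR=10; mL=6, mR=4; mL+mR=10 → advance +1; mR−mL=-2 → turn -1·90°

0 45/17 45/17 45/17 0 5 5 W
1 2 10 6 4 4 5 N
2 45/8 45/2 225/16 135/16 4 6 E
3 18 90/29 306/29 -216/29 5 6 S
4 45/17 45/17 45/17 0 5 5 W
5 2 10 6 4 4 5 N
final 4 6 E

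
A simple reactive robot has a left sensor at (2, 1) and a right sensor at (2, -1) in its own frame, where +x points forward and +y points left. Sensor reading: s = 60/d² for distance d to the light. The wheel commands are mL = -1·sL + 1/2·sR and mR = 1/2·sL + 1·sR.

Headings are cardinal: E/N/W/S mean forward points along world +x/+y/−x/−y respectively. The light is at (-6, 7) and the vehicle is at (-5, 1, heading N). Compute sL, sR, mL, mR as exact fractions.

15/4 3 -9/4 39/8

left sensor world pos  = (-6, 3); dL² = 16
right sensor world pos = (-4, 3); dR² = 20
sL = 60/16 = 15/4
sR = 60/20 = 3
mL = -1·sL + 1/2·sR = -9/4
mR = 1/2·sL + 1·sR = 39/8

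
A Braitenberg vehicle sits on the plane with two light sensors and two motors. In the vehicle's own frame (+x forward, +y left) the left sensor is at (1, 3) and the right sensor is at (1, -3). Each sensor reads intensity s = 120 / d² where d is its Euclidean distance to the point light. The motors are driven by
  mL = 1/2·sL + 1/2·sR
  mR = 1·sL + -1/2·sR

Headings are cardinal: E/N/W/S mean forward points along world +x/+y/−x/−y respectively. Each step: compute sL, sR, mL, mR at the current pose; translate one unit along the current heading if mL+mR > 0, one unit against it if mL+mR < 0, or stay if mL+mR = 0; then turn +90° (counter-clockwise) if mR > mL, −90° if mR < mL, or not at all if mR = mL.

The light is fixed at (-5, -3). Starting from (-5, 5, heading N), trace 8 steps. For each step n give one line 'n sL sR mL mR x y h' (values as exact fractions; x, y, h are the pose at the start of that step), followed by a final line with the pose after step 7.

0 4/3 4/3 4/3 2/3 -5 5 N
1 24/29 120/37 2184/1073 -852/1073 -5 6 E
2 3/2 30/17 111/68 21/34 -4 6 S
3 24/5 120/121 1752/605 2604/605 -4 5 W
4 60/29 60/29 60/29 30/29 -5 5 S
5 120/17 120/101 7080/1717 11100/1717 -5 4 W
6 3 30/13 69/26 24/13 -6 4 S
7 120/13 24/17 1176/221 1884/221 -6 3 W
final -7 3 S

n=0: pose=(-5,5,N); sL=4/3, sR=4/3; mL=4/3, mR=2/3; mL+mR=2 → advance +1; mR−mL=-2/3 → turn -1·90°
n=1: pose=(-5,6,E); sL=24/29, sR=120/37; mL=2184/1073, mR=-852/1073; mL+mR=36/29 → advance +1; mR−mL=-3036/1073 → turn -1·90°
n=2: pose=(-4,6,S); sL=3/2, sR=30/17; mL=111/68, mR=21/34; mL+mR=9/4 → advance +1; mR−mL=-69/68 → turn -1·90°
n=3: pose=(-4,5,W); sL=24/5, sR=120/121; mL=1752/605, mR=2604/605; mL+mR=36/5 → advance +1; mR−mL=852/605 → turn +1·90°
n=4: pose=(-5,5,S); sL=60/29, sR=60/29; mL=60/29, mR=30/29; mL+mR=90/29 → advance +1; mR−mL=-30/29 → turn -1·90°
n=5: pose=(-5,4,W); sL=120/17, sR=120/101; mL=7080/1717, mR=11100/1717; mL+mR=180/17 → advance +1; mR−mL=4020/1717 → turn +1·90°
n=6: pose=(-6,4,S); sL=3, sR=30/13; mL=69/26, mR=24/13; mL+mR=9/2 → advance +1; mR−mL=-21/26 → turn -1·90°
n=7: pose=(-6,3,W); sL=120/13, sR=24/17; mL=1176/221, mR=1884/221; mL+mR=180/13 → advance +1; mR−mL=708/221 → turn +1·90°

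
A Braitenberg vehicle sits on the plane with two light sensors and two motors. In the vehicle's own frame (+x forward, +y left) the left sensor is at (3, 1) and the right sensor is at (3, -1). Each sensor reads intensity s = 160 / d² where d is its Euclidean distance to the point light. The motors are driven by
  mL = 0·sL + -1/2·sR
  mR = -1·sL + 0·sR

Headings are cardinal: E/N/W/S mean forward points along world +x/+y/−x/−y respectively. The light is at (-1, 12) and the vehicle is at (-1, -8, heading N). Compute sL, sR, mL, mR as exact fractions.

left sensor world pos  = (-2, -5); dL² = 290
right sensor world pos = (0, -5); dR² = 290
sL = 160/290 = 16/29
sR = 160/290 = 16/29
mL = 0·sL + -1/2·sR = -8/29
mR = -1·sL + 0·sR = -16/29

16/29 16/29 -8/29 -16/29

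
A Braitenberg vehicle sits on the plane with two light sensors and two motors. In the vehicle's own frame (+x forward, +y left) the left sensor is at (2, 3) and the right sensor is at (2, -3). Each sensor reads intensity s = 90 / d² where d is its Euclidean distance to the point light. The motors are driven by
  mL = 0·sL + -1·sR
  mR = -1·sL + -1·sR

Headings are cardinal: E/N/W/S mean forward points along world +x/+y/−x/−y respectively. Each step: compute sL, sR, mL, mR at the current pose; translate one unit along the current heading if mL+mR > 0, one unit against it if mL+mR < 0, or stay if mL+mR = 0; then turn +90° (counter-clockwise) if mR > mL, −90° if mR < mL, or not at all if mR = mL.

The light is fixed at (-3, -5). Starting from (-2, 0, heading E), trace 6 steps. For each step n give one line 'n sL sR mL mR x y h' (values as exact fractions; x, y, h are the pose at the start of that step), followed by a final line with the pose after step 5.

0 90/73 90/13 -90/13 -7740/949 -2 0 E
1 5 5 -5 -10 -3 0 S
2 90/13 18/17 -18/17 -1764/221 -3 1 W
3 45/34 9/8 -9/8 -333/136 -2 1 N
4 90/73 90/13 -90/13 -7740/949 -2 0 E
5 5 5 -5 -10 -3 0 S
final -3 1 W

n=0: pose=(-2,0,E); sL=90/73, sR=90/13; mL=-90/13, mR=-7740/949; mL+mR=-14310/949 → advance -1; mR−mL=-90/73 → turn -1·90°
n=1: pose=(-3,0,S); sL=5, sR=5; mL=-5, mR=-10; mL+mR=-15 → advance -1; mR−mL=-5 → turn -1·90°
n=2: pose=(-3,1,W); sL=90/13, sR=18/17; mL=-18/17, mR=-1764/221; mL+mR=-1998/221 → advance -1; mR−mL=-90/13 → turn -1·90°
n=3: pose=(-2,1,N); sL=45/34, sR=9/8; mL=-9/8, mR=-333/136; mL+mR=-243/68 → advance -1; mR−mL=-45/34 → turn -1·90°
n=4: pose=(-2,0,E); sL=90/73, sR=90/13; mL=-90/13, mR=-7740/949; mL+mR=-14310/949 → advance -1; mR−mL=-90/73 → turn -1·90°
n=5: pose=(-3,0,S); sL=5, sR=5; mL=-5, mR=-10; mL+mR=-15 → advance -1; mR−mL=-5 → turn -1·90°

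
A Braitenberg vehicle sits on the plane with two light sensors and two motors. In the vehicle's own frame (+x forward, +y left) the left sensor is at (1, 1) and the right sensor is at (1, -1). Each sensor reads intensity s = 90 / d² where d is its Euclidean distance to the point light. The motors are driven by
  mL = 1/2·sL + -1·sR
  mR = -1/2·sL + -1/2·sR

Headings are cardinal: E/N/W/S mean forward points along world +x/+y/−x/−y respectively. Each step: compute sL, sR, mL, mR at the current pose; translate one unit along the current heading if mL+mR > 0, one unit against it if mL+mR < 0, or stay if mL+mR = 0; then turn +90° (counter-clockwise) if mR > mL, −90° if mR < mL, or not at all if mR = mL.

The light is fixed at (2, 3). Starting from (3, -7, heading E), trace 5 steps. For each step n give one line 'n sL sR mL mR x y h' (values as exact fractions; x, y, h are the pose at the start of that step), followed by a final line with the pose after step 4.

n=0: pose=(3,-7,E); sL=18/17, sR=18/25; mL=-81/425, mR=-378/425; mL+mR=-27/25 → advance -1; mR−mL=-297/425 → turn -1·90°
n=1: pose=(2,-7,S); sL=45/61, sR=45/61; mL=-45/122, mR=-45/61; mL+mR=-135/122 → advance -1; mR−mL=-45/122 → turn -1·90°
n=2: pose=(2,-6,W); sL=90/101, sR=18/13; mL=-1233/1313, mR=-1494/1313; mL+mR=-27/13 → advance -1; mR−mL=-261/1313 → turn -1·90°
n=3: pose=(3,-6,N); sL=45/32, sR=45/34; mL=-675/1088, mR=-1485/1088; mL+mR=-135/68 → advance -1; mR−mL=-405/544 → turn -1·90°
n=4: pose=(3,-7,E); sL=18/17, sR=18/25; mL=-81/425, mR=-378/425; mL+mR=-27/25 → advance -1; mR−mL=-297/425 → turn -1·90°

0 18/17 18/25 -81/425 -378/425 3 -7 E
1 45/61 45/61 -45/122 -45/61 2 -7 S
2 90/101 18/13 -1233/1313 -1494/1313 2 -6 W
3 45/32 45/34 -675/1088 -1485/1088 3 -6 N
4 18/17 18/25 -81/425 -378/425 3 -7 E
final 2 -7 S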